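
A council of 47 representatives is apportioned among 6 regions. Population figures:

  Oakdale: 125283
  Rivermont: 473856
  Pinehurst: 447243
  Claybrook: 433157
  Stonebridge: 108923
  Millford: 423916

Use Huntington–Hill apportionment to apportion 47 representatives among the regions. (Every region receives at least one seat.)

Oakdale=3; Rivermont=11; Pinehurst=10; Claybrook=10; Stonebridge=3; Millford=10

With divisor 43555: modified quotas Oakdale 2.876, Rivermont 10.879, Pinehurst 10.268, Claybrook 9.945, Stonebridge 2.501, Millford 9.733.
Geometric-mean thresholds: Oakdale √(2·3)=2.449, Rivermont √(10·11)=10.488, Pinehurst √(10·11)=10.488, Claybrook √(9·10)=9.487, Stonebridge √(2·3)=2.449, Millford √(9·10)=9.487.
Each quota rounded against its threshold gives Oakdale 3, Rivermont 11, Pinehurst 10, Claybrook 10, Stonebridge 3, Millford 10 (total 47).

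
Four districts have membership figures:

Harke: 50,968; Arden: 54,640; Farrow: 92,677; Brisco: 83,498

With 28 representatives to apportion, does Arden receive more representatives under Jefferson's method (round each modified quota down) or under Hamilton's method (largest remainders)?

Jefferson: Harke 5, Arden 5, Farrow 9, Brisco 9.
Hamilton: Harke 5, Arden 6, Farrow 9, Brisco 8.
Arden gets 5 under Jefferson and 6 under Hamilton.

Hamilton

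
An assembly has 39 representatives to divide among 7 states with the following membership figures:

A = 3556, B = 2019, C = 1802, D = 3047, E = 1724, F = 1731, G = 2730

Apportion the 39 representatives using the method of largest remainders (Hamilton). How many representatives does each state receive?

A=8; B=5; C=4; D=7; E=4; F=4; G=7

Total 16609; standard divisor 16609/39 ≈ 425.872.
Standard quotas: A 8.350, B 4.741, C 4.231, D 7.155, E 4.048, F 4.065, G 6.410.
Lower quotas: A 8, B 4, C 4, D 7, E 4, F 4, G 6 (sum 37, leaving 2 seats).
Remainders in descending order: B 0.741, G 0.410, A 0.350, C 0.231, D 0.155, F 0.065, E 0.048.
Largest remainders: B, G receive the extra seats.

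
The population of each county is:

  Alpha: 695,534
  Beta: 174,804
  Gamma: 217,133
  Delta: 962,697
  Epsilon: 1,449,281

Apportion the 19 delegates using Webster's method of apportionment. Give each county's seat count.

Standard divisor 3499449/19 ≈ 184181.526; standard quotas: Alpha 3.776, Beta 0.949, Gamma 1.179, Delta 5.227, Epsilon 7.869.
Rounding to the nearest integer gives Alpha 4, Beta 1, Gamma 1, Delta 5, Epsilon 8 — total 19, matching the house size, so no adjustment is needed.

Alpha 4; Beta 1; Gamma 1; Delta 5; Epsilon 8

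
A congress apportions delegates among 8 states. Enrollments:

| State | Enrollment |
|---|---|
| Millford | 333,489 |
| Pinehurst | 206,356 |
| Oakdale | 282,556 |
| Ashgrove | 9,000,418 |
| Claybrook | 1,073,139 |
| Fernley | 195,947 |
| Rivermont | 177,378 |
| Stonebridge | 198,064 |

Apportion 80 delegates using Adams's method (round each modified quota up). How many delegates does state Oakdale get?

Standard divisor 11467347/80 ≈ 143341.837; standard quotas: Millford 2.327, Pinehurst 1.440, Oakdale 1.971, Ashgrove 62.790, Claybrook 7.487, Fernley 1.367, Rivermont 1.237, Stonebridge 1.382.
Rounding up gives 3, 2, 2, 63, 8, 2, 2, 2 = 84 seats, so the divisor must be adjusted.
With modified divisor 152776: modified quotas Millford 2.183, Pinehurst 1.351, Oakdale 1.849, Ashgrove 58.912, Claybrook 7.024, Fernley 1.283, Rivermont 1.161, Stonebridge 1.296.
Rounding up: Millford 3, Pinehurst 2, Oakdale 2, Ashgrove 59, Claybrook 8, Fernley 2, Rivermont 2, Stonebridge 2 (total 80).
Oakdale receives 2.

2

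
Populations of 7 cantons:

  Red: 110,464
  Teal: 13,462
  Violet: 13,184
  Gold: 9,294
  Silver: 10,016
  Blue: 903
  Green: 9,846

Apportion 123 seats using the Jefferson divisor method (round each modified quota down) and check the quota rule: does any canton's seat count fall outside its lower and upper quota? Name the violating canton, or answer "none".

Standard quotas: Red 81.277, Teal 9.905, Violet 9.701, Gold 6.838, Silver 7.370, Blue 0.664, Green 7.245.
Jefferson allocation: Red 83, Teal 10, Violet 9, Gold 7, Silver 7, Blue 0, Green 7.
Red has quota 81.277 (lower 81, upper 82) but receives 83 — outside the quota interval.

Red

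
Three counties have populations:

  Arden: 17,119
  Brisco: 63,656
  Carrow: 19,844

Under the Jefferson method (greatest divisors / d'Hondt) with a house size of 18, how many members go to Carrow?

3

Standard divisor 100619/18 ≈ 5589.944; standard quotas: Arden 3.062, Brisco 11.388, Carrow 3.550.
Rounding down gives 3, 11, 3 = 17 seats, so the divisor must be adjusted.
With modified divisor 5100: modified quotas Arden 3.357, Brisco 12.482, Carrow 3.891.
Rounding down: Arden 3, Brisco 12, Carrow 3 (total 18).
Carrow receives 3.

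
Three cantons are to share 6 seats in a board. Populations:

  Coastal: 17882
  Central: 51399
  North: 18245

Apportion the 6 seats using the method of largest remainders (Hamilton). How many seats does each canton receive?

Standard divisor: 87526 ÷ 6 ≈ 14587.667.
Standard quotas: Coastal 1.2258, Central 3.5235, North 1.2507.
Lower quotas: Coastal 1, Central 3, North 1 (sum 5, leaving 1 seat).
Remainders in descending order: Central 0.5235, North 0.2507, Coastal 0.2258.
The surplus seat goes to Central.

Coastal 1, Central 4, North 1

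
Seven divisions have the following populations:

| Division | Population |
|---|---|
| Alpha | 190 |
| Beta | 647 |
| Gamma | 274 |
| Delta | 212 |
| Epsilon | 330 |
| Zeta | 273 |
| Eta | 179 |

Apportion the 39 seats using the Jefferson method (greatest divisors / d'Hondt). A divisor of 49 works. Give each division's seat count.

With modified divisor 49: modified quotas Alpha 3.878, Beta 13.204, Gamma 5.592, Delta 4.327, Epsilon 6.735, Zeta 5.571, Eta 3.653.
Rounding down: Alpha 3, Beta 13, Gamma 5, Delta 4, Epsilon 6, Zeta 5, Eta 3 (total 39).

Alpha: 3; Beta: 13; Gamma: 5; Delta: 4; Epsilon: 6; Zeta: 5; Eta: 3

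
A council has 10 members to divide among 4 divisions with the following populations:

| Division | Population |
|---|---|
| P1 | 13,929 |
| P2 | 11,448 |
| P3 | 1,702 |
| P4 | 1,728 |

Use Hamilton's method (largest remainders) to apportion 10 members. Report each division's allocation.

The standard divisor is 28807/10 ≈ 2880.7.
Standard quotas: P1 4.8353, P2 3.9740, P3 0.5908, P4 0.5999.
Lower quotas: P1 4, P2 3, P3 0, P4 0 (sum 7, leaving 3 seats).
Remainders in descending order: P2 0.9740, P1 0.8353, P4 0.5999, P3 0.5908.
Largest remainders: P2, P1, P4 receive the extra seats.

P1=5, P2=4, P3=0, P4=1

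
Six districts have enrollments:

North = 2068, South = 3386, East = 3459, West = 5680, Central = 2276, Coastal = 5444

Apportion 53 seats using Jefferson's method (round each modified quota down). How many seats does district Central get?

5

Standard divisor 22313/53 ≈ 421; standard quotas: North 4.912, South 8.043, East 8.216, West 13.492, Central 5.406, Coastal 12.931.
Rounding down gives 4, 8, 8, 13, 5, 12 = 50 seats, so the divisor must be adjusted.
With modified divisor 400: modified quotas North 5.170, South 8.465, East 8.648, West 14.200, Central 5.690, Coastal 13.610.
Rounding down: North 5, South 8, East 8, West 14, Central 5, Coastal 13 (total 53).
Central receives 5.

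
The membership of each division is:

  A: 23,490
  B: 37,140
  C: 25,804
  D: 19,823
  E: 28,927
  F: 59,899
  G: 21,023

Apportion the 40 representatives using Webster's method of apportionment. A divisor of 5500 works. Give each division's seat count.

With modified divisor 5500: modified quotas A 4.271, B 6.753, C 4.692, D 3.604, E 5.259, F 10.891, G 3.822.
Rounding to the nearest integer: A 4, B 7, C 5, D 4, E 5, F 11, G 4 (total 40).

A 4, B 7, C 5, D 4, E 5, F 11, G 4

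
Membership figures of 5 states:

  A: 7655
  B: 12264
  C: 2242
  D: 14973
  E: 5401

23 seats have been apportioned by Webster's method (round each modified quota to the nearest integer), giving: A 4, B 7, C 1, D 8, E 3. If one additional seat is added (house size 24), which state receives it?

D

Priority for the next seat is population ÷ (current seats + 0.5).
Priorities: A 1701.111, B 1635.200, C 1494.667, D 1761.529, E 1543.143.
Highest priority: D.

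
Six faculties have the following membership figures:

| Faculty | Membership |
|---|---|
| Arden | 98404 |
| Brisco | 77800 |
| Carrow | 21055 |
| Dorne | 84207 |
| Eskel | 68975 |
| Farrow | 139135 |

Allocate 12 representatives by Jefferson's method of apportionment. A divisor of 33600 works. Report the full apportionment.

Arden 2, Brisco 2, Carrow 0, Dorne 2, Eskel 2, Farrow 4

With modified divisor 33600: modified quotas Arden 2.929, Brisco 2.315, Carrow 0.627, Dorne 2.506, Eskel 2.053, Farrow 4.141.
Rounding down: Arden 2, Brisco 2, Carrow 0, Dorne 2, Eskel 2, Farrow 4 (total 12).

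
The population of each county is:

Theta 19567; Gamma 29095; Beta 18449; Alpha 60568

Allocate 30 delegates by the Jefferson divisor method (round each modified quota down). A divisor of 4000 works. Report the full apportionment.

With modified divisor 4000: modified quotas Theta 4.892, Gamma 7.274, Beta 4.612, Alpha 15.142.
Rounding down: Theta 4, Gamma 7, Beta 4, Alpha 15 (total 30).

Theta 4, Gamma 7, Beta 4, Alpha 15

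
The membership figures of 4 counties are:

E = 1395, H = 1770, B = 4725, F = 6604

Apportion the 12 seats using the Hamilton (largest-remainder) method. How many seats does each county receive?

Total 14494; standard divisor 14494/12 ≈ 1207.833.
Standard quotas: E 1.1550, H 1.4654, B 3.9120, F 5.4676.
Lower quotas: E 1, H 1, B 3, F 5 (sum 10, leaving 2 seats).
Remainders in descending order: B 0.9120, F 0.4676, H 0.4654, E 0.1550.
Largest remainders: B, F receive the extra seats.

E 1; H 1; B 4; F 6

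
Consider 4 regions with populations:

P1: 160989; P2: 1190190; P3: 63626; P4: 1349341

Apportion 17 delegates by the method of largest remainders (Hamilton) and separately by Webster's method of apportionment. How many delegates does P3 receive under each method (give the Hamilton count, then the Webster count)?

1 and 0

Hamilton: P1 1, P2 7, P3 1, P4 8.
Webster: P1 1, P2 7, P3 0, P4 9.
P3 gets 1 under Hamilton and 0 under Webster.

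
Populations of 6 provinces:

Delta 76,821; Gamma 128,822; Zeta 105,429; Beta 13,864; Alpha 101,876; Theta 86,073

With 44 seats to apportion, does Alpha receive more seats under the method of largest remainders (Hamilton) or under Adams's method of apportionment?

Hamilton: Delta 7, Gamma 11, Zeta 9, Beta 1, Alpha 9, Theta 7.
Adams: Delta 7, Gamma 11, Zeta 9, Beta 2, Alpha 8, Theta 7.
Alpha gets 9 under Hamilton and 8 under Adams.

Hamilton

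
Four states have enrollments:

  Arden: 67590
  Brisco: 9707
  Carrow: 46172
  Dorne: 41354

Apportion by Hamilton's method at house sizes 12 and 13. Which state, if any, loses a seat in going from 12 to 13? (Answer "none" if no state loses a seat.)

none

At 12 seats: Arden 5, Brisco 1, Carrow 3, Dorne 3.
At 13 seats: Arden 5, Brisco 1, Carrow 4, Dorne 3.
No state's allocation decreased.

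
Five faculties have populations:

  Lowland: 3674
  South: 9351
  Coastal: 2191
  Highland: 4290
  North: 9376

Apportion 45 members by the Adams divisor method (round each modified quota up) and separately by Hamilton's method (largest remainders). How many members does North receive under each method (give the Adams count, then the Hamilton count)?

Adams: Lowland 6, South 14, Coastal 4, Highland 7, North 14.
Hamilton: Lowland 6, South 14, Coastal 3, Highland 7, North 15.
North gets 14 under Adams and 15 under Hamilton.

14 and 15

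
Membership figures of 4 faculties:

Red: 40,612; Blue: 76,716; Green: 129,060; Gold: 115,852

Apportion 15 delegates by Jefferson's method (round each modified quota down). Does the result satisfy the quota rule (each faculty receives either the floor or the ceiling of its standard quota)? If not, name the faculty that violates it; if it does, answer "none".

none

Standard quotas: Red 1.682, Blue 3.177, Green 5.344, Gold 4.797.
Jefferson allocation: Red 1, Blue 3, Green 6, Gold 5.
Every allocation lies between the lower and upper quota.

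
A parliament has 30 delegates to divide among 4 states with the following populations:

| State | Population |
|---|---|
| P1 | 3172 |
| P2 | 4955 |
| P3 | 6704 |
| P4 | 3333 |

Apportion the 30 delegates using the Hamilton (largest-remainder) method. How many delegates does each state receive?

The standard divisor is 18164/30 ≈ 605.467.
Standard quotas: P1 5.2389, P2 8.1838, P3 11.0725, P4 5.5048.
Lower quotas: P1 5, P2 8, P3 11, P4 5 (sum 29, leaving 1 seat).
Remainders in descending order: P4 0.5048, P1 0.2389, P2 0.1838, P3 0.0725.
Largest remainder: P4 receives the extra seat.

P1=5, P2=8, P3=11, P4=6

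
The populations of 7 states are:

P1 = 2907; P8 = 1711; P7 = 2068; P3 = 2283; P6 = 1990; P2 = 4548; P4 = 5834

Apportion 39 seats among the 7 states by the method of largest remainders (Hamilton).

P1 5, P8 3, P7 4, P3 4, P6 4, P2 8, P4 11

Total 21341; standard divisor 21341/39 ≈ 547.205.
Standard quotas: P1 5.3125, P8 3.1268, P7 3.7792, P3 4.1721, P6 3.6367, P2 8.3113, P4 10.6614.
Lower quotas: P1 5, P8 3, P7 3, P3 4, P6 3, P2 8, P4 10 (sum 36, leaving 3 seats).
Remainders in descending order: P7 0.7792, P4 0.6614, P6 0.6367, P1 0.3125, P2 0.3113, P3 0.1721, P8 0.1268.
Largest remainders: P7, P4, P6 receive the extra seats.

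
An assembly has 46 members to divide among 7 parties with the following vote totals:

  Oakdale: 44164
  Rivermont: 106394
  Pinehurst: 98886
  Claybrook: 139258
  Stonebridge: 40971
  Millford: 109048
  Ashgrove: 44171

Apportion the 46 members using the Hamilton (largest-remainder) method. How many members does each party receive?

Total 582892; standard divisor 582892/46 ≈ 12671.565.
Standard quotas: Oakdale 3.4853, Rivermont 8.3963, Pinehurst 7.8038, Claybrook 10.9898, Stonebridge 3.2333, Millford 8.6057, Ashgrove 3.4858.
Lower quotas: Oakdale 3, Rivermont 8, Pinehurst 7, Claybrook 10, Stonebridge 3, Millford 8, Ashgrove 3 (sum 42, leaving 4 seats).
Remainders in descending order: Claybrook 0.9898, Pinehurst 0.8038, Millford 0.6057, Ashgrove 0.4858, Oakdale 0.4853, Rivermont 0.3963, Stonebridge 0.2333.
Largest remainders: Claybrook, Pinehurst, Millford, Ashgrove receive the extra seats.

Oakdale 3, Rivermont 8, Pinehurst 8, Claybrook 11, Stonebridge 3, Millford 9, Ashgrove 4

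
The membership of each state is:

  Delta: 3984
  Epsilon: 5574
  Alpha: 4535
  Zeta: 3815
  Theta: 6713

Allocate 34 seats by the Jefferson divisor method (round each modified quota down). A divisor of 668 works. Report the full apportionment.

Delta 5, Epsilon 8, Alpha 6, Zeta 5, Theta 10

With modified divisor 668: modified quotas Delta 5.964, Epsilon 8.344, Alpha 6.789, Zeta 5.711, Theta 10.049.
Rounding down: Delta 5, Epsilon 8, Alpha 6, Zeta 5, Theta 10 (total 34).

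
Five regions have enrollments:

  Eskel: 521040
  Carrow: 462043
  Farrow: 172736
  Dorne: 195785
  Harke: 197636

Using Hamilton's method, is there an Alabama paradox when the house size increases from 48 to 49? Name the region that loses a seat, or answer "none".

At 48 seats: Eskel 16, Carrow 14, Farrow 6, Dorne 6, Harke 6.
At 49 seats: Eskel 17, Carrow 15, Farrow 5, Dorne 6, Harke 6.
Farrow drops from 6 to 5.

Farrow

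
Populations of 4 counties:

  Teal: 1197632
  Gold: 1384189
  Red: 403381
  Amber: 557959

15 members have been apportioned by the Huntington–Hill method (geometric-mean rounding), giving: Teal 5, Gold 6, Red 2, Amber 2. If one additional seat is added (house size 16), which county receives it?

Priority for the next seat is population ÷ (√(s·(s+1))).
Priorities: Teal 218656.687, Gold 213585.000, Red 164679.604, Amber 227785.808.
Highest priority: Amber.

Amber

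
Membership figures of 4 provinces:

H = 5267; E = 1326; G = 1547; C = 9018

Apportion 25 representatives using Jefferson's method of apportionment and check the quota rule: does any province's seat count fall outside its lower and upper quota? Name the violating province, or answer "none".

Standard quotas: H 7.674, E 1.932, G 2.254, C 13.140.
Jefferson allocation: H 8, E 2, G 2, C 13.
Every allocation lies between the lower and upper quota.

none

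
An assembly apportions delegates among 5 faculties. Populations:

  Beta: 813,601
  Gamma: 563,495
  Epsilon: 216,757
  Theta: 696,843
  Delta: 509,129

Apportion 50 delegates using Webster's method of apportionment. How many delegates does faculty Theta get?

Standard divisor 2799825/50 ≈ 55996.5; standard quotas: Beta 14.529, Gamma 10.063, Epsilon 3.871, Theta 12.444, Delta 9.092.
Rounding to the nearest integer gives Beta 15, Gamma 10, Epsilon 4, Theta 12, Delta 9 — total 50, matching the house size, so no adjustment is needed.
Theta receives 12.

12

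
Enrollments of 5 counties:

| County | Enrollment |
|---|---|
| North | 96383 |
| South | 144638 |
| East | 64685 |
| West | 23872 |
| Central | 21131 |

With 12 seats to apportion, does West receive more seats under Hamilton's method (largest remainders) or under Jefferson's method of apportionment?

Hamilton: North 3, South 5, East 2, West 1, Central 1.
Jefferson: North 4, South 6, East 2, West 0, Central 0.
West gets 1 under Hamilton and 0 under Jefferson.

Hamilton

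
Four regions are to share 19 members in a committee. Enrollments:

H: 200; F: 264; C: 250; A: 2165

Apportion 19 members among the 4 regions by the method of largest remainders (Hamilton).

The standard divisor is 2879/19 ≈ 151.526.
Standard quotas: H 1.320, F 1.742, C 1.650, A 14.288.
Lower quotas: H 1, F 1, C 1, A 14 (sum 17, leaving 2 seats).
Remainders in descending order: F 0.742, C 0.650, H 0.320, A 0.288.
The surplus seats go to F, C.

H 1; F 2; C 2; A 14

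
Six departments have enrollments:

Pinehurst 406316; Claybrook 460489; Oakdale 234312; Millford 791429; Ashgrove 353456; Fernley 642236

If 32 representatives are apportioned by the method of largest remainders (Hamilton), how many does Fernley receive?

7

The standard divisor is 2888238/32 ≈ 90257.438.
Standard quotas: Pinehurst 4.5017, Claybrook 5.1020, Oakdale 2.5960, Millford 8.7686, Ashgrove 3.9161, Fernley 7.1156.
Lower quotas: Pinehurst 4, Claybrook 5, Oakdale 2, Millford 8, Ashgrove 3, Fernley 7 (sum 29, leaving 3 seats).
Remainders in descending order: Ashgrove 0.9161, Millford 0.7686, Oakdale 0.5960, Pinehurst 0.5017, Fernley 0.1156, Claybrook 0.1020.
The surplus seats go to Ashgrove, Millford, Oakdale.
Fernley receives 7.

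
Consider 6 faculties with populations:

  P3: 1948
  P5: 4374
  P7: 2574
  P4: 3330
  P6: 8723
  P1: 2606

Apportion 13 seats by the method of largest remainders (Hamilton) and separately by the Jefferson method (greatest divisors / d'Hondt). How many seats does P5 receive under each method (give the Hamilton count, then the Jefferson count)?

Hamilton: P3 1, P5 2, P7 1, P4 2, P6 5, P1 2.
Jefferson: P3 1, P5 3, P7 1, P4 2, P6 5, P1 1.
P5 gets 2 under Hamilton and 3 under Jefferson.

2 and 3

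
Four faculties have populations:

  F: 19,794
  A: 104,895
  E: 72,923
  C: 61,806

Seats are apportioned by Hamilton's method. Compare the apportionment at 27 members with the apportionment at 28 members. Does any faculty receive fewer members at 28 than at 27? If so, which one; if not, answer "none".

none

At 27 seats: F 2, A 11, E 8, C 6.
At 28 seats: F 2, A 11, E 8, C 7.
No faculty's allocation decreased.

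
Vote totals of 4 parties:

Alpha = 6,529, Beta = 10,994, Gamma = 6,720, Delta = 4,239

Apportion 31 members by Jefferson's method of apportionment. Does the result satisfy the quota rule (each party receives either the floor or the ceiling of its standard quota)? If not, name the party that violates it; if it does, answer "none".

Standard quotas: Alpha 7.106, Beta 11.966, Gamma 7.314, Delta 4.614.
Jefferson allocation: Alpha 7, Beta 12, Gamma 7, Delta 5.
Every allocation lies between the lower and upper quota.

none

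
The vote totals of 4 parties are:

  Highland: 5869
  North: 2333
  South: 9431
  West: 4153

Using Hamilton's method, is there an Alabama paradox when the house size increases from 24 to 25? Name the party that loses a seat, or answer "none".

North

At 24 seats: Highland 6, North 3, South 10, West 5.
At 25 seats: Highland 7, North 2, South 11, West 5.
North drops from 3 to 2.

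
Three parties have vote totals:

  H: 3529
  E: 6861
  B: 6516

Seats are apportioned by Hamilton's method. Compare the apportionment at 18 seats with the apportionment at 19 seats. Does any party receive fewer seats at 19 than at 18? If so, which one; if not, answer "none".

At 18 seats: H 4, E 7, B 7.
At 19 seats: H 4, E 8, B 7.
No party's allocation decreased.

none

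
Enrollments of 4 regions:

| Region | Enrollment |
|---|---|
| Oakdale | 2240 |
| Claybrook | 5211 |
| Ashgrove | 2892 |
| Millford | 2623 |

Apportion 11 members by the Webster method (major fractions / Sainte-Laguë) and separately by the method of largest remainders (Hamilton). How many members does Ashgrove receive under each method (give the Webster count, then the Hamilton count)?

2 and 3

Webster: Oakdale 2, Claybrook 5, Ashgrove 2, Millford 2.
Hamilton: Oakdale 2, Claybrook 4, Ashgrove 3, Millford 2.
Ashgrove gets 2 under Webster and 3 under Hamilton.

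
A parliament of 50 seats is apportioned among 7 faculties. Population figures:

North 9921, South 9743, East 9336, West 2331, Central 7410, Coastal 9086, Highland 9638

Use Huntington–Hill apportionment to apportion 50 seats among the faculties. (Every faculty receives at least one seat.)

With divisor 1146: modified quotas North 8.657, South 8.502, East 8.147, West 2.034, Central 6.466, Coastal 7.928, Highland 8.410.
Geometric-mean thresholds: North √(8·9)=8.485, South √(8·9)=8.485, East √(8·9)=8.485, West √(2·3)=2.449, Central √(6·7)=6.481, Coastal √(7·8)=7.483, Highland √(8·9)=8.485.
Each quota rounded against its threshold gives North 9, South 9, East 8, West 2, Central 6, Coastal 8, Highland 8 (total 50).

North 9, South 9, East 8, West 2, Central 6, Coastal 8, Highland 8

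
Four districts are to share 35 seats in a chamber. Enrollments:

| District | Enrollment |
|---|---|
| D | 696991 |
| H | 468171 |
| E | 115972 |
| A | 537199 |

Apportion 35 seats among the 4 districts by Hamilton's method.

Total 1818333; standard divisor 1818333/35 ≈ 51952.371.
Standard quotas: D 13.4160, H 9.0115, E 2.2323, A 10.3402.
Lower quotas: D 13, H 9, E 2, A 10 (sum 34, leaving 1 seat).
Remainders in descending order: D 0.4160, A 0.3402, E 0.2323, H 0.0115.
The surplus seat goes to D.

D=14, H=9, E=2, A=10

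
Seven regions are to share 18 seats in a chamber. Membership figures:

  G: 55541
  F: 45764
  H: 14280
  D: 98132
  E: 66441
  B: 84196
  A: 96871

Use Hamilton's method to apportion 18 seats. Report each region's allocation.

The standard divisor is 461225/18 ≈ 25623.611.
Standard quotas: G 2.1676, F 1.7860, H 0.5573, D 3.8297, E 2.5930, B 3.2859, A 3.7805.
Lower quotas: G 2, F 1, H 0, D 3, E 2, B 3, A 3 (sum 14, leaving 4 seats).
Remainders in descending order: D 0.8297, F 0.7860, A 0.7805, E 0.5930, H 0.5573, B 0.2859, G 0.1676.
Largest remainders: D, F, A, E receive the extra seats.

G 2, F 2, H 0, D 4, E 3, B 3, A 4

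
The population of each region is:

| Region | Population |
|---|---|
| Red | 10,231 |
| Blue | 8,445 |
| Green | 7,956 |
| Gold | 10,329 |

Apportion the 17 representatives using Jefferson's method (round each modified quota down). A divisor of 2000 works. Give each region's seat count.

Red: 5; Blue: 4; Green: 3; Gold: 5

With modified divisor 2000: modified quotas Red 5.115, Blue 4.223, Green 3.978, Gold 5.165.
Rounding down: Red 5, Blue 4, Green 3, Gold 5 (total 17).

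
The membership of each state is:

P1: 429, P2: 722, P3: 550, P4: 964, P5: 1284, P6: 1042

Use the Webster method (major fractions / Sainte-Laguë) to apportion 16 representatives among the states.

P1=1, P2=2, P3=2, P4=3, P5=4, P6=4

Standard divisor 4991/16 ≈ 311.938; standard quotas: P1 1.375, P2 2.315, P3 1.763, P4 3.090, P5 4.116, P6 3.340.
Rounding to the nearest integer gives 1, 2, 2, 3, 4, 3 = 15 seats, so the divisor must be adjusted.
With modified divisor 293: modified quotas P1 1.464, P2 2.464, P3 1.877, P4 3.290, P5 4.382, P6 3.556.
Rounding to the nearest integer: P1 1, P2 2, P3 2, P4 3, P5 4, P6 4 (total 16).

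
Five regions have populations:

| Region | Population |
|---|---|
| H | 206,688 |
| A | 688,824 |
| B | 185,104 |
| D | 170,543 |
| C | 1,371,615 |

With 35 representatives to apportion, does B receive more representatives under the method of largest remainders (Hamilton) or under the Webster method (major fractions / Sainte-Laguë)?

Hamilton

Hamilton: H 3, A 9, B 3, D 2, C 18.
Webster: H 3, A 9, B 2, D 2, C 19.
B gets 3 under Hamilton and 2 under Webster.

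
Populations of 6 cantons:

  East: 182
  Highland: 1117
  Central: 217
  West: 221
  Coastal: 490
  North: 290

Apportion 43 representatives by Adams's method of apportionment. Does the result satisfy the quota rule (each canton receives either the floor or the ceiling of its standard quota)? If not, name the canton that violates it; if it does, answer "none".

none

Standard quotas: East 3.109, Highland 19.083, Central 3.707, West 3.776, Coastal 8.371, North 4.954.
Adams allocation: East 3, Highland 19, Central 4, West 4, Coastal 8, North 5.
Every allocation lies between the lower and upper quota.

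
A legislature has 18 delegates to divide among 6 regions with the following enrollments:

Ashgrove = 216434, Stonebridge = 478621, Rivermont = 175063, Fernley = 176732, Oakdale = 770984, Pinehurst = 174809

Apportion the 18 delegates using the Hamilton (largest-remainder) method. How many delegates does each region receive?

Ashgrove 2, Stonebridge 4, Rivermont 2, Fernley 2, Oakdale 7, Pinehurst 1

The standard divisor is 1992643/18 ≈ 110702.389.
Standard quotas: Ashgrove 1.9551, Stonebridge 4.3235, Rivermont 1.5814, Fernley 1.5965, Oakdale 6.9645, Pinehurst 1.5791.
Lower quotas: Ashgrove 1, Stonebridge 4, Rivermont 1, Fernley 1, Oakdale 6, Pinehurst 1 (sum 14, leaving 4 seats).
Remainders in descending order: Oakdale 0.9645, Ashgrove 0.9551, Fernley 0.5965, Rivermont 0.5814, Pinehurst 0.5791, Stonebridge 0.3235.
Largest remainders: Oakdale, Ashgrove, Fernley, Rivermont receive the extra seats.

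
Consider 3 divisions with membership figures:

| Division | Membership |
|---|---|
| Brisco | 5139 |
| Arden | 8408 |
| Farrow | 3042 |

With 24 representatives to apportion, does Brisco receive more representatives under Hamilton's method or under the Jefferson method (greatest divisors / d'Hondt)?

Hamilton: Brisco 8, Arden 12, Farrow 4.
Jefferson: Brisco 7, Arden 13, Farrow 4.
Brisco gets 8 under Hamilton and 7 under Jefferson.

Hamilton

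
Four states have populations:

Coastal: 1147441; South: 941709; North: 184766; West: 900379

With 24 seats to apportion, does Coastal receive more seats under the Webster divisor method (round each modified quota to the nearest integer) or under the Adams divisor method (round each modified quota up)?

Webster: Coastal 9, South 7, North 1, West 7.
Adams: Coastal 8, South 7, North 2, West 7.
Coastal gets 9 under Webster and 8 under Adams.

Webster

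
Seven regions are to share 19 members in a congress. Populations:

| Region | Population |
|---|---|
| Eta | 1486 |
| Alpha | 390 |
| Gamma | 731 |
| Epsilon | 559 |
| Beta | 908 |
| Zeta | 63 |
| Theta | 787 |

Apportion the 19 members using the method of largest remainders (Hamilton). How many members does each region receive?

Eta: 6, Alpha: 2, Gamma: 3, Epsilon: 2, Beta: 3, Zeta: 0, Theta: 3

The standard divisor is 4924/19 ≈ 259.158.
Standard quotas: Eta 5.734, Alpha 1.505, Gamma 2.821, Epsilon 2.157, Beta 3.504, Zeta 0.243, Theta 3.037.
Lower quotas: Eta 5, Alpha 1, Gamma 2, Epsilon 2, Beta 3, Zeta 0, Theta 3 (sum 16, leaving 3 seats).
Remainders in descending order: Gamma 0.821, Eta 0.734, Alpha 0.505, Beta 0.504, Zeta 0.243, Epsilon 0.157, Theta 0.037.
Largest remainders: Gamma, Eta, Alpha receive the extra seats.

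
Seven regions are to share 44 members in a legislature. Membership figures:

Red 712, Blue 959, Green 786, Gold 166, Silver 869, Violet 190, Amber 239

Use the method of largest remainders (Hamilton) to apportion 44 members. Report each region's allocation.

Red: 8, Blue: 11, Green: 9, Gold: 2, Silver: 10, Violet: 2, Amber: 2

The standard divisor is 3921/44 ≈ 89.114.
Standard quotas: Red 7.990, Blue 10.762, Green 8.820, Gold 1.863, Silver 9.752, Violet 2.132, Amber 2.682.
Lower quotas: Red 7, Blue 10, Green 8, Gold 1, Silver 9, Violet 2, Amber 2 (sum 39, leaving 5 seats).
Remainders in descending order: Red 0.990, Gold 0.863, Green 0.820, Blue 0.762, Silver 0.752, Amber 0.682, Violet 0.132.
The surplus seats go to Red, Gold, Green, Blue, Silver.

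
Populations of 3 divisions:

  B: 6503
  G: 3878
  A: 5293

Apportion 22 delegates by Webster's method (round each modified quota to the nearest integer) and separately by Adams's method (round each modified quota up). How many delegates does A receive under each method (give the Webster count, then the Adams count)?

Webster: B 9, G 5, A 8.
Adams: B 9, G 6, A 7.
A gets 8 under Webster and 7 under Adams.

8 and 7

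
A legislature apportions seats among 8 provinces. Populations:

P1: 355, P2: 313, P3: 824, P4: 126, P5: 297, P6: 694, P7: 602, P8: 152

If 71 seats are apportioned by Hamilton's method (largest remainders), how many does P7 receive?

13

Standard divisor: 3363 ÷ 71 ≈ 47.366.
Standard quotas: P1 7.495, P2 6.608, P3 17.396, P4 2.660, P5 6.270, P6 14.652, P7 12.709, P8 3.209.
Lower quotas: P1 7, P2 6, P3 17, P4 2, P5 6, P6 14, P7 12, P8 3 (sum 67, leaving 4 seats).
Remainders in descending order: P7 0.709, P4 0.660, P6 0.652, P2 0.608, P1 0.495, P3 0.396, P5 0.270, P8 0.209.
Largest remainders: P7, P4, P6, P2 receive the extra seats.
P7 receives 13.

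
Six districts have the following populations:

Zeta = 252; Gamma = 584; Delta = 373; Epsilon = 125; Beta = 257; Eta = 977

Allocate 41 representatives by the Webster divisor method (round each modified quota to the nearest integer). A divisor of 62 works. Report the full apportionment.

With modified divisor 62: modified quotas Zeta 4.065, Gamma 9.419, Delta 6.016, Epsilon 2.016, Beta 4.145, Eta 15.758.
Rounding to the nearest integer: Zeta 4, Gamma 9, Delta 6, Epsilon 2, Beta 4, Eta 16 (total 41).

Zeta 4, Gamma 9, Delta 6, Epsilon 2, Beta 4, Eta 16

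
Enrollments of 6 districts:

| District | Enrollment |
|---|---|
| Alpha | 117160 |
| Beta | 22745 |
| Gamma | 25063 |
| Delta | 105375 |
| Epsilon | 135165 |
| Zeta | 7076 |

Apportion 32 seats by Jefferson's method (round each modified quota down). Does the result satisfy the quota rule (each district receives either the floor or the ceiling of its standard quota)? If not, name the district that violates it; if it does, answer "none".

none

Standard quotas: Alpha 9.087, Beta 1.764, Gamma 1.944, Delta 8.173, Epsilon 10.483, Zeta 0.549.
Jefferson allocation: Alpha 10, Beta 1, Gamma 2, Delta 8, Epsilon 11, Zeta 0.
Every allocation lies between the lower and upper quota.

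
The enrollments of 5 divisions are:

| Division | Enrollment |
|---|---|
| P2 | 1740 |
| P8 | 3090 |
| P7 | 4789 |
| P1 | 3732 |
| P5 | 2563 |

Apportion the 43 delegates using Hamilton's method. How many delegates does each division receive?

Total 15914; standard divisor 15914/43 ≈ 370.093.
Standard quotas: P2 4.702, P8 8.349, P7 12.940, P1 10.084, P5 6.925.
Lower quotas: P2 4, P8 8, P7 12, P1 10, P5 6 (sum 40, leaving 3 seats).
Remainders in descending order: P7 0.940, P5 0.925, P2 0.702, P8 0.349, P1 0.084.
The surplus seats go to P7, P5, P2.

P2 5, P8 8, P7 13, P1 10, P5 7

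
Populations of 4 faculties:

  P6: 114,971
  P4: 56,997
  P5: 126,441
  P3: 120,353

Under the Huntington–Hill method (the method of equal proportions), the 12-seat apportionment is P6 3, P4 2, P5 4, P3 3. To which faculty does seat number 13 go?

Priority for the next seat is population ÷ (√(s·(s+1))).
Priorities: P6 33189.269, P4 23268.928, P5 28273.067, P3 34742.918.
Highest priority: P3.

P3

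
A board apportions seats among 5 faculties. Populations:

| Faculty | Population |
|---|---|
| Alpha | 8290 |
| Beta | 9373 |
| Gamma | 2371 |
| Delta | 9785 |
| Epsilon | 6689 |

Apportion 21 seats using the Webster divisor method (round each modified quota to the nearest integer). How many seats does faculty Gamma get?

1

Standard divisor 36508/21 ≈ 1738.476; standard quotas: Alpha 4.769, Beta 5.392, Gamma 1.364, Delta 5.628, Epsilon 3.848.
Rounding to the nearest integer gives Alpha 5, Beta 5, Gamma 1, Delta 6, Epsilon 4 — total 21, matching the house size, so no adjustment is needed.
Gamma receives 1.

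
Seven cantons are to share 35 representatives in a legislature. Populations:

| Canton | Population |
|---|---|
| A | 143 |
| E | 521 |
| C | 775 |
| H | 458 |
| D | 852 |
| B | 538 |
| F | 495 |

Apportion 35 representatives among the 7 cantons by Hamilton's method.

Total 3782; standard divisor 3782/35 ≈ 108.057.
Standard quotas: A 1.323, E 4.822, C 7.172, H 4.238, D 7.885, B 4.979, F 4.581.
Lower quotas: A 1, E 4, C 7, H 4, D 7, B 4, F 4 (sum 31, leaving 4 seats).
Remainders in descending order: B 0.979, D 0.885, E 0.822, F 0.581, A 0.323, H 0.238, C 0.172.
Largest remainders: B, D, E, F receive the extra seats.

A 1, E 5, C 7, H 4, D 8, B 5, F 5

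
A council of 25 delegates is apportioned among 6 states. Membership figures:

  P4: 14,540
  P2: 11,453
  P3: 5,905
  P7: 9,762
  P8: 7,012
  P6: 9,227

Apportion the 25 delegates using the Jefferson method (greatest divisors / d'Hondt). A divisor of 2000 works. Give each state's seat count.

P4=7, P2=5, P3=2, P7=4, P8=3, P6=4

With modified divisor 2000: modified quotas P4 7.270, P2 5.726, P3 2.953, P7 4.881, P8 3.506, P6 4.614.
Rounding down: P4 7, P2 5, P3 2, P7 4, P8 3, P6 4 (total 25).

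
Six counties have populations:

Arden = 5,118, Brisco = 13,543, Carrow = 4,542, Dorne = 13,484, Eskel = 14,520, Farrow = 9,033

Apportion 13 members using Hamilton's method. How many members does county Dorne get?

Total 60240; standard divisor 60240/13 ≈ 4633.846.
Standard quotas: Arden 1.1045, Brisco 2.9226, Carrow 0.9802, Dorne 2.9099, Eskel 3.1335, Farrow 1.9494.
Lower quotas: Arden 1, Brisco 2, Carrow 0, Dorne 2, Eskel 3, Farrow 1 (sum 9, leaving 4 seats).
Remainders in descending order: Carrow 0.9802, Farrow 0.9494, Brisco 0.9226, Dorne 0.9099, Eskel 0.1335, Arden 0.1045.
The surplus seats go to Carrow, Farrow, Brisco, Dorne.
Dorne receives 3.

3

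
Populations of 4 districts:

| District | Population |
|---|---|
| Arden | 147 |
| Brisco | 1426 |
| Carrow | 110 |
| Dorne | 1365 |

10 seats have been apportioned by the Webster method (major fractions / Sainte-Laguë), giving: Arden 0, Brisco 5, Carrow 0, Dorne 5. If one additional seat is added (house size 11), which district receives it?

Arden

Priority for the next seat is population ÷ (current seats + 0.5).
Priorities: Arden 294.000, Brisco 259.273, Carrow 220.000, Dorne 248.182.
Highest priority: Arden.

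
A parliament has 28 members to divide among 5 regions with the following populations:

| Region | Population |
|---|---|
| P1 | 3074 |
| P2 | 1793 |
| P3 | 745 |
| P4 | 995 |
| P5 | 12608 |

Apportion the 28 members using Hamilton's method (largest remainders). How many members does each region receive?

P1=5, P2=3, P3=1, P4=1, P5=18

Standard divisor: 19215 ÷ 28 ≈ 686.25.
Standard quotas: P1 4.4794, P2 2.6128, P3 1.0856, P4 1.4499, P5 18.3723.
Lower quotas: P1 4, P2 2, P3 1, P4 1, P5 18 (sum 26, leaving 2 seats).
Remainders in descending order: P2 0.6128, P1 0.4794, P4 0.4499, P5 0.3723, P3 0.0856.
The surplus seats go to P2, P1.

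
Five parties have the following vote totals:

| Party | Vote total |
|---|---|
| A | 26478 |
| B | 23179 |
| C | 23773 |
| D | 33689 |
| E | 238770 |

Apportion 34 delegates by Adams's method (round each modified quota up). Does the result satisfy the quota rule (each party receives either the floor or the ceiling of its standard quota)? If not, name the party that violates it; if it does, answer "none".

Standard quotas: A 2.603, B 2.278, C 2.337, D 3.312, E 23.470.
Adams allocation: A 3, B 3, C 3, D 3, E 22.
E has quota 23.470 (lower 23, upper 24) but receives 22 — outside the quota interval.

E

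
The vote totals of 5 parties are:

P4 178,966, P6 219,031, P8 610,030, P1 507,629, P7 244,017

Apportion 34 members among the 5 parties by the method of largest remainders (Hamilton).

Standard divisor: 1759673 ÷ 34 ≈ 51755.088.
Standard quotas: P4 3.4579, P6 4.2321, P8 11.7869, P1 9.8083, P7 4.7148.
Lower quotas: P4 3, P6 4, P8 11, P1 9, P7 4 (sum 31, leaving 3 seats).
Remainders in descending order: P1 0.8083, P8 0.7869, P7 0.7148, P4 0.4579, P6 0.2321.
Largest remainders: P1, P8, P7 receive the extra seats.

P4 3, P6 4, P8 12, P1 10, P7 5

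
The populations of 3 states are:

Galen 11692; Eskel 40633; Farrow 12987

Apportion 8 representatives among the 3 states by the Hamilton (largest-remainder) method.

Total 65312; standard divisor 65312/8 = 8164.
Standard quotas: Galen 1.4321, Eskel 4.9771, Farrow 1.5908.
Lower quotas: Galen 1, Eskel 4, Farrow 1 (sum 6, leaving 2 seats).
Remainders in descending order: Eskel 0.9771, Farrow 0.5908, Galen 0.4321.
The surplus seats go to Eskel, Farrow.

Galen 1; Eskel 5; Farrow 2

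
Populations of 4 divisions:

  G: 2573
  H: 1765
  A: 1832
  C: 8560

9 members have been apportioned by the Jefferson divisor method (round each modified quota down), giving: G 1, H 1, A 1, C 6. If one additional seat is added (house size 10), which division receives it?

G

Priority for the next seat is population ÷ (current seats + 1).
Priorities: G 1286.500, H 882.500, A 916.000, C 1222.857.
Highest priority: G.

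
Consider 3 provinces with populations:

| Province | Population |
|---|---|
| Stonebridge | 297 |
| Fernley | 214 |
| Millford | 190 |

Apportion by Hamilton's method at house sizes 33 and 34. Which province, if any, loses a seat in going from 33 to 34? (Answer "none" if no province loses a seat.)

none

At 33 seats: Stonebridge 14, Fernley 10, Millford 9.
At 34 seats: Stonebridge 15, Fernley 10, Millford 9.
No province's allocation decreased.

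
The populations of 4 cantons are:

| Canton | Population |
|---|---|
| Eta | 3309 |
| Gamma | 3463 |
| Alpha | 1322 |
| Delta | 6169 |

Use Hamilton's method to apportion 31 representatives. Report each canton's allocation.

The standard divisor is 14263/31 ≈ 460.097.
Standard quotas: Eta 7.1920, Gamma 7.5267, Alpha 2.8733, Delta 13.4080.
Lower quotas: Eta 7, Gamma 7, Alpha 2, Delta 13 (sum 29, leaving 2 seats).
Remainders in descending order: Alpha 0.8733, Gamma 0.5267, Delta 0.4080, Eta 0.1920.
The surplus seats go to Alpha, Gamma.

Eta: 7, Gamma: 8, Alpha: 3, Delta: 13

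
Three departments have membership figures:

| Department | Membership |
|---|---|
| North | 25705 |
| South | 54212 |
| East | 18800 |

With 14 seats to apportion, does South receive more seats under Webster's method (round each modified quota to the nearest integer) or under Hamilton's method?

Webster: North 4, South 7, East 3.
Hamilton: North 3, South 8, East 3.
South gets 7 under Webster and 8 under Hamilton.

Hamilton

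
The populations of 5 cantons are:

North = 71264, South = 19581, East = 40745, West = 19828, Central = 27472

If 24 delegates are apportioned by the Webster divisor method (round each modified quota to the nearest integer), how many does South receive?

3

Standard divisor 178890/24 ≈ 7453.75; standard quotas: North 9.561, South 2.627, East 5.466, West 2.660, Central 3.686.
Rounding to the nearest integer gives 10, 3, 5, 3, 4 = 25 seats, so the divisor must be adjusted.
With modified divisor 7700: modified quotas North 9.255, South 2.543, East 5.292, West 2.575, Central 3.568.
Rounding to the nearest integer: North 9, South 3, East 5, West 3, Central 4 (total 24).
South receives 3.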